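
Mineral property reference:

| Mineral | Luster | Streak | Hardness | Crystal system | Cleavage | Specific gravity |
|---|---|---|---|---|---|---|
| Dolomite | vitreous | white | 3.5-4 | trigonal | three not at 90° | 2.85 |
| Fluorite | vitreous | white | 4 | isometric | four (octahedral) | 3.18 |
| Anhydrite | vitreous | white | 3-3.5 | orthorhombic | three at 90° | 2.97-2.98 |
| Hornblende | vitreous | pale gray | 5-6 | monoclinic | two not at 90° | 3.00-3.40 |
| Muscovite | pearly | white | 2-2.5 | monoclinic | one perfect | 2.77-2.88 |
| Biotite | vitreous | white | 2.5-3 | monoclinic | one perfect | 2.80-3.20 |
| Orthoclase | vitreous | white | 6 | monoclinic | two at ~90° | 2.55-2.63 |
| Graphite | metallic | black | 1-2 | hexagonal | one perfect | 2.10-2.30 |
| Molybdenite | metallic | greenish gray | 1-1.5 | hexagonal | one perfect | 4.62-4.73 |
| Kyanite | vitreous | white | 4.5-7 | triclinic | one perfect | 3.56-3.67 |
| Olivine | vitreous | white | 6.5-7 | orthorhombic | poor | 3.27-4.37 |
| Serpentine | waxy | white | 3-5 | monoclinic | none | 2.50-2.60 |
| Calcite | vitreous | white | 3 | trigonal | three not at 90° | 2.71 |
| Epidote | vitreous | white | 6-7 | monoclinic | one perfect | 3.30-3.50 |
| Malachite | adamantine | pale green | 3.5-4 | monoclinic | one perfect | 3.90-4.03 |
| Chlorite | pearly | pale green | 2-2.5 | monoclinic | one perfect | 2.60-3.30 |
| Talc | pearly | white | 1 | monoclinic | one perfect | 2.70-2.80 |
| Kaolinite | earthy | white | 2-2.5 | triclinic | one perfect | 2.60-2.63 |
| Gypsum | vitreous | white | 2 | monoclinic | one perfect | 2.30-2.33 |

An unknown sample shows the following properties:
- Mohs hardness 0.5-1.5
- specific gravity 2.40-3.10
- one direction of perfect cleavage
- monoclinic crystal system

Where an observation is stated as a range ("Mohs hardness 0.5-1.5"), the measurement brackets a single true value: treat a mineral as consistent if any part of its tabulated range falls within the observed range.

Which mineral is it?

Talc

Mohs hardness 0.5-1.5 — leaves Graphite, Molybdenite, Talc.
Specific gravity 2.40-3.10 — Talc remains.
One direction of perfect cleavage — consistent with all remaining minerals.
Monoclinic crystal system — every remaining candidate is consistent.
Talc is the sole remaining match.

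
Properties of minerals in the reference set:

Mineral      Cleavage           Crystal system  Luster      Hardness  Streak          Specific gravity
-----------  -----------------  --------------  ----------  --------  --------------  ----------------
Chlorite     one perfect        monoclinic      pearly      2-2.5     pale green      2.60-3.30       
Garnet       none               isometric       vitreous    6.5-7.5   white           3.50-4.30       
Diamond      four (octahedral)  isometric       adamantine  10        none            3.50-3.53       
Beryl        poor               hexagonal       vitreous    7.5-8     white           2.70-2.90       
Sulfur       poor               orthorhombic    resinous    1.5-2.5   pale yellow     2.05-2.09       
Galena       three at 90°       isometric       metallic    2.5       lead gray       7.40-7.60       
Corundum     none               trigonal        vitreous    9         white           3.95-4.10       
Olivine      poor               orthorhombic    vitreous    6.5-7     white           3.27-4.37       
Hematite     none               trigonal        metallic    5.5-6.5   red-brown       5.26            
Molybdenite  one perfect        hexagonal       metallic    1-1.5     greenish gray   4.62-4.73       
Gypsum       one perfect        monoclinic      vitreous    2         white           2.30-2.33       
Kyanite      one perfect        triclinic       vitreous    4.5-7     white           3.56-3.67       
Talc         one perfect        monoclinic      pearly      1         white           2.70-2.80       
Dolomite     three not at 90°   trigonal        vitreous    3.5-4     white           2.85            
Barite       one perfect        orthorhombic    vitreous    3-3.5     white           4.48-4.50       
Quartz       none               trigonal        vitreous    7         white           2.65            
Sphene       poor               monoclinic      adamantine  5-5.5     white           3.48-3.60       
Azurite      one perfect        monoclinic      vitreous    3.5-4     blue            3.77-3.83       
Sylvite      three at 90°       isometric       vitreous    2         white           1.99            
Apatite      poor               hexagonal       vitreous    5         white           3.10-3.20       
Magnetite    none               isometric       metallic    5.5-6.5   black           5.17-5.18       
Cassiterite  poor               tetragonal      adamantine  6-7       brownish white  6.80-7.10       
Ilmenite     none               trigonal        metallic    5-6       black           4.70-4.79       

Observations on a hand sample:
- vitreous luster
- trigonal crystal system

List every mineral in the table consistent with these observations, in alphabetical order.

Corundum, Dolomite, Quartz

Vitreous luster — Garnet, Beryl, Corundum, Olivine, Gypsum, Kyanite, Dolomite, Barite, Quartz, Azurite, Sylvite, Apatite remain.
Trigonal crystal system — only Corundum, Dolomite, Quartz remain.
Remaining candidates: Corundum, Dolomite, Quartz.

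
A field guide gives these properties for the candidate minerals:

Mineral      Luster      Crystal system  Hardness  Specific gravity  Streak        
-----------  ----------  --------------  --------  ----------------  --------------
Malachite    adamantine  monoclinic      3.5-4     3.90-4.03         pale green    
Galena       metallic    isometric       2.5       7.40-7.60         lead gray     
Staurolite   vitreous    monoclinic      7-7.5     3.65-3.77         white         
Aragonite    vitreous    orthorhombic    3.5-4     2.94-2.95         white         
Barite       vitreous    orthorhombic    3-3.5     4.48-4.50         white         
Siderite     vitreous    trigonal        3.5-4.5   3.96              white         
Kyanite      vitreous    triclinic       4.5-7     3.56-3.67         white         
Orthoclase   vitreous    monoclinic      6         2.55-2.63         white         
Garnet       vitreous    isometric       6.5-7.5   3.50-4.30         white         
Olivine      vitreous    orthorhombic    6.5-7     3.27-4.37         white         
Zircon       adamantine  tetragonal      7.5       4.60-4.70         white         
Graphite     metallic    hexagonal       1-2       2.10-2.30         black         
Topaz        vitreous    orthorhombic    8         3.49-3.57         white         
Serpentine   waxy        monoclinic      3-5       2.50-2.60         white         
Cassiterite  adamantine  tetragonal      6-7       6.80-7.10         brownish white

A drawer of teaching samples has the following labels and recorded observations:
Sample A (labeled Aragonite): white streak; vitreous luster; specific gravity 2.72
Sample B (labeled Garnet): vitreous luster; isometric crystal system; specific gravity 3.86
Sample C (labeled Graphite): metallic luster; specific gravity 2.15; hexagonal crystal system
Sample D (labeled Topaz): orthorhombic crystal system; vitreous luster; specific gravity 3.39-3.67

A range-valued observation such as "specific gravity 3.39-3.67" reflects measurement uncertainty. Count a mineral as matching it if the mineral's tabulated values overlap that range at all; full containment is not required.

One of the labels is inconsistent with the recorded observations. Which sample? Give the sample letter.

A

Sample A: Aragonite has SG 2.94-2.95, but the record shows specific gravity 2.72 — this label is wrong.
Sample B: observations are consistent with Garnet.
Sample C: observations are consistent with Graphite.
Sample D: observations are consistent with Topaz.
The mislabeled specimen is A.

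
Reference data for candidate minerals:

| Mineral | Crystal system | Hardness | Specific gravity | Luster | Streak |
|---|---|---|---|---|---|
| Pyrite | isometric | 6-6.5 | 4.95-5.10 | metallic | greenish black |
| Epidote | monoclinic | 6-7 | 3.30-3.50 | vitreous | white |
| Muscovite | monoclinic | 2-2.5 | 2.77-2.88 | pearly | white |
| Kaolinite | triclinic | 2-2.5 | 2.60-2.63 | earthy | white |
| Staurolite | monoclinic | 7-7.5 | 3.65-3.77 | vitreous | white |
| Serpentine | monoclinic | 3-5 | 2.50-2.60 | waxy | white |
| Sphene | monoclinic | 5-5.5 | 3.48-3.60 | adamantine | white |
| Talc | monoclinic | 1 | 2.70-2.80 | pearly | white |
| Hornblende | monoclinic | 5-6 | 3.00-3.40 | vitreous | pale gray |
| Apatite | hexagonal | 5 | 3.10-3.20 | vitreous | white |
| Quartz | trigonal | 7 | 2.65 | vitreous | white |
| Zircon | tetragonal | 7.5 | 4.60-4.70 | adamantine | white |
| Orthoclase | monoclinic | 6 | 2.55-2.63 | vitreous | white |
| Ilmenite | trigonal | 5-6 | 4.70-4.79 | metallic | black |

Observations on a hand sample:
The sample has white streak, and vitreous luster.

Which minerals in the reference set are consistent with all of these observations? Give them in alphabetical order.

White streak excludes Pyrite, Hornblende, Ilmenite.
Vitreous luster — narrows the field to Epidote, Staurolite, Apatite, Quartz, Orthoclase.
Consistent with every observation: Apatite, Epidote, Orthoclase, Quartz, Staurolite.

Apatite, Epidote, Orthoclase, Quartz, Staurolite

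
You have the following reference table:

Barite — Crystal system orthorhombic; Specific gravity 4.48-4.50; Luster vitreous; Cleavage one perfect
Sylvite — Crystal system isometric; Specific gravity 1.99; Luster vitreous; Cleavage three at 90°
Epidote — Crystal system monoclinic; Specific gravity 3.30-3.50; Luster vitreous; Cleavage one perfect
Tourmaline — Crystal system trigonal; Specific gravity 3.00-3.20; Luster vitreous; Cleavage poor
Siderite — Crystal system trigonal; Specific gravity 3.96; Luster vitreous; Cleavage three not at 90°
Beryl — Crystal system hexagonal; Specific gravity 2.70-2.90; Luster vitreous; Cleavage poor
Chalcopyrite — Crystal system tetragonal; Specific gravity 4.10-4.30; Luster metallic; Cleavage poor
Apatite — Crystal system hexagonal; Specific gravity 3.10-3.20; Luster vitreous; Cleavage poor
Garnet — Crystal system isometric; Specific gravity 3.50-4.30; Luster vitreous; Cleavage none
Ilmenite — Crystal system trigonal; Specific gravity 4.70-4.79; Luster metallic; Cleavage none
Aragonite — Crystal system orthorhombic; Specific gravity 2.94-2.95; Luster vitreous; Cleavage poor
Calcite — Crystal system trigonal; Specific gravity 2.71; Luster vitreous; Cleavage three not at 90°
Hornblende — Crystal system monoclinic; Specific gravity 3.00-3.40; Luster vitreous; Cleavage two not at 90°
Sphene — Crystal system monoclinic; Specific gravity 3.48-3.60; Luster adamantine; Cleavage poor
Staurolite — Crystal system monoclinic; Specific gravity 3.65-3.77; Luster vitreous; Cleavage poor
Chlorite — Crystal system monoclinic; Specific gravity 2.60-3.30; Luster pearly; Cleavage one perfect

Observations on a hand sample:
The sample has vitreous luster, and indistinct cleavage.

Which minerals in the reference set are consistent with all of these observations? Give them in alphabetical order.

Apatite, Aragonite, Beryl, Staurolite, Tourmaline

Vitreous luster rules out Chalcopyrite, Ilmenite, Sphene, Chlorite.
Indistinct cleavage — Tourmaline, Beryl, Apatite, Aragonite, Staurolite remain.
Remaining candidates: Apatite, Aragonite, Beryl, Staurolite, Tourmaline.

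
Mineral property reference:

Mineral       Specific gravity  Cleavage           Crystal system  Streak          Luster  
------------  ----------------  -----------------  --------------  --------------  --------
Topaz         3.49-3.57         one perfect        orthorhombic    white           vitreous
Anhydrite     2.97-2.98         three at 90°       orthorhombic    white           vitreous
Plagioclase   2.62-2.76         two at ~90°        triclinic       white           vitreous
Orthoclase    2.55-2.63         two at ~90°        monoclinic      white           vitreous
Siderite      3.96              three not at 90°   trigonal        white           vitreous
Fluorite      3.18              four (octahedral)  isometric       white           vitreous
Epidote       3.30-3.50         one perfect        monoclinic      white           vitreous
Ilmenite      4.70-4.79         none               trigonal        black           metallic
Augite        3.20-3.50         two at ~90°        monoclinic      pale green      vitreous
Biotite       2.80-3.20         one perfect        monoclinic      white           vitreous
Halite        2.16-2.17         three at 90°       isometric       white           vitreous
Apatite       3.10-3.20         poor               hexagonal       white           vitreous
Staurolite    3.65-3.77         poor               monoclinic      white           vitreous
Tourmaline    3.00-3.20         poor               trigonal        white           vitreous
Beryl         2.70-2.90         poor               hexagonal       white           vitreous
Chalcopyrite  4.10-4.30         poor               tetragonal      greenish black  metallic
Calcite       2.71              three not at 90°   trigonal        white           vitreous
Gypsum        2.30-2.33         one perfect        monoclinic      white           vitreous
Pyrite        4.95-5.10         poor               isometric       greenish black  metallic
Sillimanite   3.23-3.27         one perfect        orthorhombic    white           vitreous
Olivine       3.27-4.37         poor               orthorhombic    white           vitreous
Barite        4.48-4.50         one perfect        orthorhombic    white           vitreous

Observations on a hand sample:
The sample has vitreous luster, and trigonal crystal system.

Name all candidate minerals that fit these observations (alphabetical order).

Vitreous luster eliminates Ilmenite, Chalcopyrite, Pyrite.
Trigonal crystal system: Siderite, Tourmaline, Calcite remain.
Consistent with every observation: Calcite, Siderite, Tourmaline.

Calcite, Siderite, Tourmaline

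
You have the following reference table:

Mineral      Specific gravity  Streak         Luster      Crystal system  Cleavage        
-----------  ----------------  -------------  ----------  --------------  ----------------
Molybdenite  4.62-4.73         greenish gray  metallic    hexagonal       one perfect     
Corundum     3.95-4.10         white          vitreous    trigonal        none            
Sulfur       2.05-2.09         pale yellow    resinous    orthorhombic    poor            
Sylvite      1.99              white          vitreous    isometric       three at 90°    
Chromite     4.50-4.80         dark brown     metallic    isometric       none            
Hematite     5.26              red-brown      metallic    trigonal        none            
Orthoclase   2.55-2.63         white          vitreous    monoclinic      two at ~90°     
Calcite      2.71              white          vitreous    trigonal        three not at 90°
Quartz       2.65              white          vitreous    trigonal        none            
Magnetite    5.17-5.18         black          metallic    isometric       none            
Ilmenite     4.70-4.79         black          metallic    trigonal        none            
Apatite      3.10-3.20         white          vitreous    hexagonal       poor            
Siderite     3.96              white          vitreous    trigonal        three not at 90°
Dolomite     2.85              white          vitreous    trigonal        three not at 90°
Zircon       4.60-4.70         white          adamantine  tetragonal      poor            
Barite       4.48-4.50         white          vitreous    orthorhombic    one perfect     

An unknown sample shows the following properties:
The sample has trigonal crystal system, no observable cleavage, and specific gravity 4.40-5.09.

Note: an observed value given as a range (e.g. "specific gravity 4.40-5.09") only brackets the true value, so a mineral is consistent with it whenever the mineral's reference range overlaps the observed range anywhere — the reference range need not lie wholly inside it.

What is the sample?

Ilmenite

Trigonal crystal system: Corundum, Hematite, Calcite, Quartz, Ilmenite, Siderite, Dolomite remain.
No observable cleavage is inconsistent with Calcite, Siderite, Dolomite.
Specific gravity 4.40-5.09: narrows the field to Ilmenite.
Ilmenite is the sole remaining match.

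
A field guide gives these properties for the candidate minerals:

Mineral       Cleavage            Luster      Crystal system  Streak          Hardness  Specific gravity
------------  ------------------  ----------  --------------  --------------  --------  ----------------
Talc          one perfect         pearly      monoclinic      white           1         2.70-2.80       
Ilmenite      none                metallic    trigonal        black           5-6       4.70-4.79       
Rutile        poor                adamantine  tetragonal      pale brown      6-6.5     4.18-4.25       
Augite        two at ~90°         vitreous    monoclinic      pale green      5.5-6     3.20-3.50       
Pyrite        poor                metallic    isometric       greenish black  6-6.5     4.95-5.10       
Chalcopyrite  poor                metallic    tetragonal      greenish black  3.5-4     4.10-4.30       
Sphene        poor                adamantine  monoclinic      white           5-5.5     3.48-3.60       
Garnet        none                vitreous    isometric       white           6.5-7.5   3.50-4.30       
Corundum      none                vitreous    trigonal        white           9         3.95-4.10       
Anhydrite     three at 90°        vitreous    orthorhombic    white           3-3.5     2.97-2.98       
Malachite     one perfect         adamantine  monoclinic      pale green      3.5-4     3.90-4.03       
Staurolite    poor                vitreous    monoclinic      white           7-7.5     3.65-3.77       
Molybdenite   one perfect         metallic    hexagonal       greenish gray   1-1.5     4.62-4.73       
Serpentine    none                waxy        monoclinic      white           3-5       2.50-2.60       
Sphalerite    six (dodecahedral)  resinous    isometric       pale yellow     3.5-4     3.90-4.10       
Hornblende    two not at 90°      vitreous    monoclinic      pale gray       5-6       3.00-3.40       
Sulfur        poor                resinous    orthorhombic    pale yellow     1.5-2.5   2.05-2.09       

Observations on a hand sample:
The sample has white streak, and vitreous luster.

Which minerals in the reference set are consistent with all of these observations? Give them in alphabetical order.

Anhydrite, Corundum, Garnet, Staurolite

White streak: Talc, Sphene, Garnet, Corundum, Anhydrite, Staurolite, Serpentine remain.
Vitreous luster is inconsistent with Talc, Sphene, Serpentine.
The minerals that satisfy all observations are Anhydrite, Corundum, Garnet, Staurolite.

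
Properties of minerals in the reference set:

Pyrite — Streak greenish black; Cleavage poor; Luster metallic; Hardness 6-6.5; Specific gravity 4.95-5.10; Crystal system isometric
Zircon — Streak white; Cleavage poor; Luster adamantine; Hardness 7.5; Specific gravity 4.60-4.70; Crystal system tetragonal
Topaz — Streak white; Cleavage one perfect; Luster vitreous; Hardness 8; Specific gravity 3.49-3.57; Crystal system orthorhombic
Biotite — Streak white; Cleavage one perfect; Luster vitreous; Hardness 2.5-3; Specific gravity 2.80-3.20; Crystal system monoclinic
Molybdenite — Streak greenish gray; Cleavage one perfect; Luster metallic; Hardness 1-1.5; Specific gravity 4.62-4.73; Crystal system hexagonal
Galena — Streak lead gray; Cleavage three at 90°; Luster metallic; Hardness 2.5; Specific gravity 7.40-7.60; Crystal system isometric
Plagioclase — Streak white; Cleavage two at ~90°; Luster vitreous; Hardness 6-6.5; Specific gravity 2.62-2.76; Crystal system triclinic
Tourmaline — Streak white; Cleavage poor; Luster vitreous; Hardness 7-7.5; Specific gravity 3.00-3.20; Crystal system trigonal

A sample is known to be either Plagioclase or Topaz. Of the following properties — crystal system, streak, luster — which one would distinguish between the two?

crystal system

Crystal system: Plagioclase triclinic, Topaz orthorhombic — different.
Streak: both white — shared.
Luster: both vitreous — shared.
Of the listed properties, crystal system is the one that separates them.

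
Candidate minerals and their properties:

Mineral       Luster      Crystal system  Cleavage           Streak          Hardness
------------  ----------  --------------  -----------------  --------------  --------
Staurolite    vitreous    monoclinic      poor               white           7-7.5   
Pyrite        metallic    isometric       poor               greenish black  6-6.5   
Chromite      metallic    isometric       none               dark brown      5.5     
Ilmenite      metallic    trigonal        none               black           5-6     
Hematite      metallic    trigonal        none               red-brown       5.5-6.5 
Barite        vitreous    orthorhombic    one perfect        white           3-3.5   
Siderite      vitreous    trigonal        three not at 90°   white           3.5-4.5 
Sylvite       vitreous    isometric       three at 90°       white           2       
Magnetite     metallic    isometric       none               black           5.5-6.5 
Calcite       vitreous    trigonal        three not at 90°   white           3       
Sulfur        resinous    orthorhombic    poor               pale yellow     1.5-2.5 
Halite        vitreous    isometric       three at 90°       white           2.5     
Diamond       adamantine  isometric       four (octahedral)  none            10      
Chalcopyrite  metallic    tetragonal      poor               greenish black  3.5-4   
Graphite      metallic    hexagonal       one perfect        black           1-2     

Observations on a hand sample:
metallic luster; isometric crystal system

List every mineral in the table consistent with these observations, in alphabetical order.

Chromite, Magnetite, Pyrite

Metallic luster: only Pyrite, Chromite, Ilmenite, Hematite, Magnetite, Chalcopyrite, Graphite remain.
Isometric crystal system: only Pyrite, Chromite, Magnetite remain.
Consistent with every observation: Chromite, Magnetite, Pyrite.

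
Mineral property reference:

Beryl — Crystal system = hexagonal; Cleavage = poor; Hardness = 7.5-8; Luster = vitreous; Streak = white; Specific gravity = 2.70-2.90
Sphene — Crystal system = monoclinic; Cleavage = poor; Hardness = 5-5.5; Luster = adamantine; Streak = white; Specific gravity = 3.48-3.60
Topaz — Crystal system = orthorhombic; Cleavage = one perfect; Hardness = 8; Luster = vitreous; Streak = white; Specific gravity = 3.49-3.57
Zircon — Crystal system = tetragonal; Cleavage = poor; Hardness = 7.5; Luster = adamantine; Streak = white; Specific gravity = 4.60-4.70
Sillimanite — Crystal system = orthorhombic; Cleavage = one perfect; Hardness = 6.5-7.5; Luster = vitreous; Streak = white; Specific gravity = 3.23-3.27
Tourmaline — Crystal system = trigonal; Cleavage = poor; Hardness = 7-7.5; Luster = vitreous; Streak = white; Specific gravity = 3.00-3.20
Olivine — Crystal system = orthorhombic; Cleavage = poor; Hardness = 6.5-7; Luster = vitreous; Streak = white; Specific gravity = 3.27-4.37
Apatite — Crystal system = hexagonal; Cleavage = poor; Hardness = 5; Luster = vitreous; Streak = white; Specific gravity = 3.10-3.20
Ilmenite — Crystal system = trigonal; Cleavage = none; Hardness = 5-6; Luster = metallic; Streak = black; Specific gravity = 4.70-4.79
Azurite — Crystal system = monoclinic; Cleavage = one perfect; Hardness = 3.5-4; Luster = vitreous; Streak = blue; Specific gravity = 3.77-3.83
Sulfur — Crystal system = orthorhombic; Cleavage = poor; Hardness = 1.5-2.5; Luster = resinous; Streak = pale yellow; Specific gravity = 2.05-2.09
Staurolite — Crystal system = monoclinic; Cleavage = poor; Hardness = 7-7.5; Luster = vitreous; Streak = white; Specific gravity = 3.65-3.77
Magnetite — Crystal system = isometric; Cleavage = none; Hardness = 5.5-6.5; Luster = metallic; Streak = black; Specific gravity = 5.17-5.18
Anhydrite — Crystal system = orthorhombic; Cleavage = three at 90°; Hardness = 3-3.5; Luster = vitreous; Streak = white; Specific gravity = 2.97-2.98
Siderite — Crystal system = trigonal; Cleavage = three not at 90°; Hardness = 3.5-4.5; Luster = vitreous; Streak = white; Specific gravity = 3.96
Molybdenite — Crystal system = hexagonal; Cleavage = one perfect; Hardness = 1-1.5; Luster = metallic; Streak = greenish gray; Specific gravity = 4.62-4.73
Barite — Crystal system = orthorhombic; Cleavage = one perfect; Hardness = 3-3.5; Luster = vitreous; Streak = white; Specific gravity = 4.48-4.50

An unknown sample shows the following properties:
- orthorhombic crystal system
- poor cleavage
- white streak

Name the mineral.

Orthorhombic crystal system — only Topaz, Sillimanite, Olivine, Sulfur, Anhydrite, Barite remain.
Poor cleavage — only Olivine, Sulfur remain.
White streak is inconsistent with Sulfur.
Only Olivine satisfies all observations.

Olivine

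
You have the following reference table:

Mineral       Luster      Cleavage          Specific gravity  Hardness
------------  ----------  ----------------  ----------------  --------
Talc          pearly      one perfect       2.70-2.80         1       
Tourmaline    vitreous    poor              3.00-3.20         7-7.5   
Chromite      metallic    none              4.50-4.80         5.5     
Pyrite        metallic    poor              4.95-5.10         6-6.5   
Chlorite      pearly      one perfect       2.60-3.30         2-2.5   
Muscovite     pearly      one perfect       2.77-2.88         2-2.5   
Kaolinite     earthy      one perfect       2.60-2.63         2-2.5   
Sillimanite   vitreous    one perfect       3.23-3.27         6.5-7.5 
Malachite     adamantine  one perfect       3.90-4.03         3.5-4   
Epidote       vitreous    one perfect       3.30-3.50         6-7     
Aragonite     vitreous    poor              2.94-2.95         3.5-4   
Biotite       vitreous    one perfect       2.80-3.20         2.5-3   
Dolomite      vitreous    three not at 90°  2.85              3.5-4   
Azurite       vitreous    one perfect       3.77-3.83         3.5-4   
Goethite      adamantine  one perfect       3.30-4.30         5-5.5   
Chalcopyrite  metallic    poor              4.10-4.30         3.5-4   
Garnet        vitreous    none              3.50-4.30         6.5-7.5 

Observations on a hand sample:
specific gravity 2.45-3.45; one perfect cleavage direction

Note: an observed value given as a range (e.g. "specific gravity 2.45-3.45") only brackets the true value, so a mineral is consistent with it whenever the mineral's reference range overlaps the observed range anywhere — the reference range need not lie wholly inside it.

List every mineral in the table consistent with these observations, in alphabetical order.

Biotite, Chlorite, Epidote, Goethite, Kaolinite, Muscovite, Sillimanite, Talc

Specific gravity 2.45-3.45 excludes Chromite, Pyrite, Malachite, Azurite, Chalcopyrite, Garnet.
One perfect cleavage direction rules out Tourmaline, Aragonite, Dolomite.
The minerals that satisfy all observations are Biotite, Chlorite, Epidote, Goethite, Kaolinite, Muscovite, Sillimanite, Talc.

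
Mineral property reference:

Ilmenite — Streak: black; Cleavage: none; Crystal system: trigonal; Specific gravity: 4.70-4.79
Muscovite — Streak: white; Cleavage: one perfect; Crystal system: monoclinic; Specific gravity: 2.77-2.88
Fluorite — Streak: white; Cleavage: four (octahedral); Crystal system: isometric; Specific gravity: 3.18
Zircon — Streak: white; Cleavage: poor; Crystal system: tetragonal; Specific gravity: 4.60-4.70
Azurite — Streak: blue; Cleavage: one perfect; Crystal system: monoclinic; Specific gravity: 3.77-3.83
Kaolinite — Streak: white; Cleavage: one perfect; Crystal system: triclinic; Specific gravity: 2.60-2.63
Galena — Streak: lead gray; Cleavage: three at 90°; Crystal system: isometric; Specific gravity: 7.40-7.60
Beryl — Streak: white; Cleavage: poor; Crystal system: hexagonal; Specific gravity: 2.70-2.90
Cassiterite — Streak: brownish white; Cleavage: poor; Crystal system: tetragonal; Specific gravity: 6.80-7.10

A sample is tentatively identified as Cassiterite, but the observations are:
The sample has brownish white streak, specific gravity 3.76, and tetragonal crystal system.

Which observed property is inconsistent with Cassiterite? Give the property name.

Brownish white streak: Cassiterite has brownish white streak — matches.
Specific gravity 3.76: Cassiterite has SG 6.80-7.10 — inconsistent.
Tetragonal crystal system: Cassiterite has tetragonal system — matches.
Everything matches except the specific gravity.

specific gravity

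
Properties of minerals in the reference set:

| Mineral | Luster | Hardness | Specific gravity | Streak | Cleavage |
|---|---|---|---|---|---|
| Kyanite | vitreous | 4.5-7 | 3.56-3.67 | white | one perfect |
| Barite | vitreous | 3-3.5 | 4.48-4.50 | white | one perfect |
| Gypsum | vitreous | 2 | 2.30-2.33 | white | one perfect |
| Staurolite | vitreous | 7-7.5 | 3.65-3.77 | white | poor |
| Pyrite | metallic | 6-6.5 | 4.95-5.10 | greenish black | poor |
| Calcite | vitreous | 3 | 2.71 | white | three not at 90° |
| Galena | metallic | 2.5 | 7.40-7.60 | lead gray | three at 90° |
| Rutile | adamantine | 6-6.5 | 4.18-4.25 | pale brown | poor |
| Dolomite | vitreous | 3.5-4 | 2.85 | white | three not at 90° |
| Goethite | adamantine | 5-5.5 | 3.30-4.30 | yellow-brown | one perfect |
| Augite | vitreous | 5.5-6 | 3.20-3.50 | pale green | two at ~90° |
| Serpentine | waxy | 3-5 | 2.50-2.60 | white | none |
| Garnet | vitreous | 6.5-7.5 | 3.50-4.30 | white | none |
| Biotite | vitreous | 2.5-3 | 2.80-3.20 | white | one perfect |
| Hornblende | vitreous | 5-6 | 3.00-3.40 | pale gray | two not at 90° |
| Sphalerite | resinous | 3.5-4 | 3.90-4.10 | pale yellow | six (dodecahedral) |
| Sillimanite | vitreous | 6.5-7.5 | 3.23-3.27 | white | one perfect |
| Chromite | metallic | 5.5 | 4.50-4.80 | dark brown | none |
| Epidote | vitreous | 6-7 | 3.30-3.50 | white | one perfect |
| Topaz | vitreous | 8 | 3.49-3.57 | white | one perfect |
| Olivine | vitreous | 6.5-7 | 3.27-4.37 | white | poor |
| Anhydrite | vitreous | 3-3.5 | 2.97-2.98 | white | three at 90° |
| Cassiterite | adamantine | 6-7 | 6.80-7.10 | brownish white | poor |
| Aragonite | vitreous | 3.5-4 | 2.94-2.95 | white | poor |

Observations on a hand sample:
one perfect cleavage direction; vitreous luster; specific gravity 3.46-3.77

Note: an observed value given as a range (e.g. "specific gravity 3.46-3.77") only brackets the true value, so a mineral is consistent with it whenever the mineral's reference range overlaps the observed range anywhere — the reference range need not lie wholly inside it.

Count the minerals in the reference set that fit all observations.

3

One perfect cleavage direction: narrows the field to Kyanite, Barite, Gypsum, Goethite, Biotite, Sillimanite, Epidote, Topaz.
Vitreous luster eliminates Goethite.
Specific gravity 3.46-3.77: Kyanite, Epidote, Topaz remain.
Remaining candidates: Epidote, Kyanite, Topaz.
That is 3 minerals.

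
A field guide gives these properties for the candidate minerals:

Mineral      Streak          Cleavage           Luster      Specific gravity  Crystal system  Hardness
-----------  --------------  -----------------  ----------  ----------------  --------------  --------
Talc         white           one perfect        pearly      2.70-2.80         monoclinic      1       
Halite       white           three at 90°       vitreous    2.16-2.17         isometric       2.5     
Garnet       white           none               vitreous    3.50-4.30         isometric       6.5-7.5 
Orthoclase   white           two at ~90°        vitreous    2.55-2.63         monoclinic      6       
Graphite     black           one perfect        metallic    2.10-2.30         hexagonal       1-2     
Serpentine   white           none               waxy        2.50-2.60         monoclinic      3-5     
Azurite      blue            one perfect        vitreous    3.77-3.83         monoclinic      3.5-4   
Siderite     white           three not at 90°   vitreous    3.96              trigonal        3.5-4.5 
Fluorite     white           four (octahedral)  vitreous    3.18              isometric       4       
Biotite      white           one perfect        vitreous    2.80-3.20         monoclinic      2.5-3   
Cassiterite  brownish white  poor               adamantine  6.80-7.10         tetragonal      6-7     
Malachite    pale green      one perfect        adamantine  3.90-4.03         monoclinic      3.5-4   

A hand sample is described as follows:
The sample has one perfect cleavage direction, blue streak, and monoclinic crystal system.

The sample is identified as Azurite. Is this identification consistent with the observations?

One perfect cleavage direction — agrees with Azurite (cleavage one perfect).
Blue streak — agrees with Azurite (blue streak).
Monoclinic crystal system — agrees with Azurite (monoclinic system).
Nothing contradicts Azurite.

Yes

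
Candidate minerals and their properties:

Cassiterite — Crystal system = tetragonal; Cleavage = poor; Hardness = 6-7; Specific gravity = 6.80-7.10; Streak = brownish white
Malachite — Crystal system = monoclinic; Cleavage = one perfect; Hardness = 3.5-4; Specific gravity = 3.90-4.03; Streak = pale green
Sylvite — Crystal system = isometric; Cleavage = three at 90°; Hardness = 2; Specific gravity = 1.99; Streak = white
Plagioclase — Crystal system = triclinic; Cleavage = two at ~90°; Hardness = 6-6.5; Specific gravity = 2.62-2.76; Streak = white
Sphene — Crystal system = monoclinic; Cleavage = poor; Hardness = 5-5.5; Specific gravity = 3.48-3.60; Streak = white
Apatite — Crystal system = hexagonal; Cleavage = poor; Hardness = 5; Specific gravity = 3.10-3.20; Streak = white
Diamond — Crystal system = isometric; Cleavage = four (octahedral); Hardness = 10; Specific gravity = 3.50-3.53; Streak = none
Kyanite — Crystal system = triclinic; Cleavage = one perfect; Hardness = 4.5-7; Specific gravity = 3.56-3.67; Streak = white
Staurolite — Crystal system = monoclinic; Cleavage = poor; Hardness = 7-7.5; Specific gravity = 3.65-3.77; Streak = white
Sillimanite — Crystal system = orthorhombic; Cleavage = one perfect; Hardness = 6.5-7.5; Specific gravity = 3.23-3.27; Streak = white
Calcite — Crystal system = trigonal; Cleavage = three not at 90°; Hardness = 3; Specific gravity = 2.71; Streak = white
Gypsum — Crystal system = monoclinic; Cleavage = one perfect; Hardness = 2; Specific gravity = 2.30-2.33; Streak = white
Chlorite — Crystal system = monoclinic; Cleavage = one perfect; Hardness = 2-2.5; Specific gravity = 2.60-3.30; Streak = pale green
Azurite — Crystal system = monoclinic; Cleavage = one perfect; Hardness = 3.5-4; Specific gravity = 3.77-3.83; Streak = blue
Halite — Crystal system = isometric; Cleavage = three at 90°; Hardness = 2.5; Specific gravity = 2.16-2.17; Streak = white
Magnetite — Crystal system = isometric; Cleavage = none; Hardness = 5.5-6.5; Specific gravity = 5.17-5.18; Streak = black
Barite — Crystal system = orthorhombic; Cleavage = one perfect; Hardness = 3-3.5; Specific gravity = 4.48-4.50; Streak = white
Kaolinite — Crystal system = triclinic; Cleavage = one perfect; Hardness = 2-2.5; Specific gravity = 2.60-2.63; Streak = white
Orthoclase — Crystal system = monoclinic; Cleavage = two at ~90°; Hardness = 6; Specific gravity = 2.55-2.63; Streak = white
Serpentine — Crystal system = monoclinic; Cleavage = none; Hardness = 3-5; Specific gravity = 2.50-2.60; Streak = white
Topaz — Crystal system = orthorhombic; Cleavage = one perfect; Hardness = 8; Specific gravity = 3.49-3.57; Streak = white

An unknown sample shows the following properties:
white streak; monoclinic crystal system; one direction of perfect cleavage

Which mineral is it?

Gypsum

White streak eliminates Cassiterite, Malachite, Diamond, Chlorite, Azurite, Magnetite.
Monoclinic crystal system: Sphene, Staurolite, Gypsum, Orthoclase, Serpentine remain.
One direction of perfect cleavage: Gypsum remains.
Only Gypsum satisfies all observations.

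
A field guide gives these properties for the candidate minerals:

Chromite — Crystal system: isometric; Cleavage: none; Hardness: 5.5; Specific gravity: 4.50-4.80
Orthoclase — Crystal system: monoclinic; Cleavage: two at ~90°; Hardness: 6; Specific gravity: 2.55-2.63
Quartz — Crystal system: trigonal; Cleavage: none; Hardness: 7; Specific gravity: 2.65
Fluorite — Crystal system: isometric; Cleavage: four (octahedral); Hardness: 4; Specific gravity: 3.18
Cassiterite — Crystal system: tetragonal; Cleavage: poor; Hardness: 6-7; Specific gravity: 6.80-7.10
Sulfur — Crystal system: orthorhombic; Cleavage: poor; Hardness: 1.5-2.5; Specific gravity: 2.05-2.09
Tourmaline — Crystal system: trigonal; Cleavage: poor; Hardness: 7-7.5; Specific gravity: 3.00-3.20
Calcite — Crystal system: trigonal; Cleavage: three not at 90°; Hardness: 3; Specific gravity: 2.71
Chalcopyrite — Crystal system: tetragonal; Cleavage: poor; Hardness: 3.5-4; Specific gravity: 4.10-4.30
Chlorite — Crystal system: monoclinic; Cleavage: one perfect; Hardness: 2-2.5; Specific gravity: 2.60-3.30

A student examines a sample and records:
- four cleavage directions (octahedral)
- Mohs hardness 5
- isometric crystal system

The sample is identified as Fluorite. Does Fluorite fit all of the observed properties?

No

Four cleavage directions (octahedral) — matches Fluorite (cleavage four (octahedral)).
Mohs hardness 5 — Fluorite has hardness 4; which does not match.
Isometric crystal system — matches Fluorite (isometric system).
Fluorite is excluded by the hardness.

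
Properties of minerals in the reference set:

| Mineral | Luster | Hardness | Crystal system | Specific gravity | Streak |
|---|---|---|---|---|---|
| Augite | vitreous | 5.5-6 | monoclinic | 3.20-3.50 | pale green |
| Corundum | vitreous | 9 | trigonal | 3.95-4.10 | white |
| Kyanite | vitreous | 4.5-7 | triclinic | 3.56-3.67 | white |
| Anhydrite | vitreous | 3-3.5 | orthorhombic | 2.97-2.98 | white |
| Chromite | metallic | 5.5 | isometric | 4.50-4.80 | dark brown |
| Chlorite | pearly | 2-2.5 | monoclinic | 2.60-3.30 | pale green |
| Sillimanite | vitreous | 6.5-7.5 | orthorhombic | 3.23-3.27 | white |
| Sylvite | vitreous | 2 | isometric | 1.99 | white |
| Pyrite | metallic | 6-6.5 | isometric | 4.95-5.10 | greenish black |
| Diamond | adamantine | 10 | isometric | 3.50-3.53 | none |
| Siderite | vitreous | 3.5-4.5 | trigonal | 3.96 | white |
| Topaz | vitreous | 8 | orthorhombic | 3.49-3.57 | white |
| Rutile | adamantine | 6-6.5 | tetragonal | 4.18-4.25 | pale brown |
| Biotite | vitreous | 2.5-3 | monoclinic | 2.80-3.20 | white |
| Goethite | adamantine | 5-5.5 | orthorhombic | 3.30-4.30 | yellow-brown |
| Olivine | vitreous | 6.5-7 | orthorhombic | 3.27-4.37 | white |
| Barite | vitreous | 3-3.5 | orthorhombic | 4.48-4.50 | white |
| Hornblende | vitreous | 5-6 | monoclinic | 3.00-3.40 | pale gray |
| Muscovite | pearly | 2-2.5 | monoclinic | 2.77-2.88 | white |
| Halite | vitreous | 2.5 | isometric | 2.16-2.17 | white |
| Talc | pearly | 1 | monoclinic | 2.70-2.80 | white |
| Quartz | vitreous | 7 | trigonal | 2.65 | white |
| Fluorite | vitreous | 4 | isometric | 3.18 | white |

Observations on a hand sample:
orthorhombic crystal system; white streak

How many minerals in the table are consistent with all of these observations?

Orthorhombic crystal system: Anhydrite, Sillimanite, Topaz, Goethite, Olivine, Barite remain.
White streak eliminates Goethite.
Remaining candidates: Anhydrite, Barite, Olivine, Sillimanite, Topaz.
That is 5 minerals.

5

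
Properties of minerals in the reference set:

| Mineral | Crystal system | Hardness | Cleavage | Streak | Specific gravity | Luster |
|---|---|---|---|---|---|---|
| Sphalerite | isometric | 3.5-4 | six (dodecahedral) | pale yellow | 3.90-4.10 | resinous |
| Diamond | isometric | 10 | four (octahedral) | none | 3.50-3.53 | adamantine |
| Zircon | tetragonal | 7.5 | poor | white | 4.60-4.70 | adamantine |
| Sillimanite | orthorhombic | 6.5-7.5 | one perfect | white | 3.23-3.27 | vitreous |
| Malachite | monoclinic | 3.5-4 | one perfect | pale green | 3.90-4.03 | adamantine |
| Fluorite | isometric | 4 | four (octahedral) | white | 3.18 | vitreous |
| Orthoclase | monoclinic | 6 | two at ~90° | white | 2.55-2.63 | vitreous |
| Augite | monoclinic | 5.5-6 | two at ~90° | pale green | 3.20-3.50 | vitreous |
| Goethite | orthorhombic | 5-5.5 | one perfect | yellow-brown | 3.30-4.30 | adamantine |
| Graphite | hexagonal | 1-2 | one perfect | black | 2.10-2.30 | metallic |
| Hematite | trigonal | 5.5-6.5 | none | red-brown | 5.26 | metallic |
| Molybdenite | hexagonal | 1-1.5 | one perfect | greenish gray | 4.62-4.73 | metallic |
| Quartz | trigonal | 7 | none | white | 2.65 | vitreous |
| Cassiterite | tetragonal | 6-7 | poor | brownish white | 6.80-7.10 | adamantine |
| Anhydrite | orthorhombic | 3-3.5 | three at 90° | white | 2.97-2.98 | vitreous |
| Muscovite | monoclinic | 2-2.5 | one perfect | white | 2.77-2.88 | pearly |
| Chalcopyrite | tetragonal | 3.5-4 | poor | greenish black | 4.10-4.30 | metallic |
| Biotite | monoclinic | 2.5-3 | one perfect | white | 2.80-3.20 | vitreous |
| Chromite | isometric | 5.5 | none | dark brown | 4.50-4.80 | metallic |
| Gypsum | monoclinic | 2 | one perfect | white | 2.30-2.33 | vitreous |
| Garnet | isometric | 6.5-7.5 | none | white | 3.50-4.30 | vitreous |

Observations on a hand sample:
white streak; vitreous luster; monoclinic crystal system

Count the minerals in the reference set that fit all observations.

White streak: narrows the field to Zircon, Sillimanite, Fluorite, Orthoclase, Quartz, Anhydrite, Muscovite, Biotite, Gypsum, Garnet.
Vitreous luster is inconsistent with Zircon, Muscovite.
Monoclinic crystal system: narrows the field to Orthoclase, Biotite, Gypsum.
Consistent with every observation: Biotite, Gypsum, Orthoclase.
That is 3 minerals.

3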